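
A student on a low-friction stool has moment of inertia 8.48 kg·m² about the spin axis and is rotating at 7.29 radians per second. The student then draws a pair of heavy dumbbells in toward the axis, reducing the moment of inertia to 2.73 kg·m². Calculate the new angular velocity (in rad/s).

ω₂ ≈ 22.6 rad/s

Angular momentum about the spin axis is conserved since the torque about it is zero.
ω₂ = I₁ω₁ / I₂ = (8.480)(7.29 rad/s) / (2.730) = 22.64 rad/s.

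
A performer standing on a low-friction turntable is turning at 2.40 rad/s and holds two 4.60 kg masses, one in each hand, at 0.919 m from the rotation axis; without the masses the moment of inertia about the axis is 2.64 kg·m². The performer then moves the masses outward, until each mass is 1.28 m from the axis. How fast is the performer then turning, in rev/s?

ω₂ ≈ 0.224 rev/s

No external torque acts about the spin axis, so angular momentum is conserved.
I₁ = 2.64 + 2(4.60)(0.919)² = 10.41 kg·m²; I₂ = 2.64 + 2(4.60)(1.28)² = 17.71 kg·m².
ω₂ = I₁ω₁ / I₂ = (10.41)(2.40 rad/s) / (17.71) = 1.410 rad/s = 0.2245 rev/s.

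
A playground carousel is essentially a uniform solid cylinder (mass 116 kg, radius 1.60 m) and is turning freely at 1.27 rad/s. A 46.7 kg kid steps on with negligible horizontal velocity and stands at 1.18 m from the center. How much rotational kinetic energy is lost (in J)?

energy lost ≈ 36.5 J

No external torque acts about the center; L_before = L_after.
I_p = ½(116)(1.60)² = 148.5 kg·m².
Added inertia Σmr² = (46.7)(1.18)² = 65.03 kg·m²; I_f = 148.5 + 65.03 = 213.5 kg·m².
ω_f = I_p ω_i / I_f = (148.5)(1.27) / 213.5 = 0.8832 rad/s.
KE_i = ½(148.5)(1.270 rad/s)² = 119.7 J; KE_f = ½(213.5)(0.8832)² = 83.27 J.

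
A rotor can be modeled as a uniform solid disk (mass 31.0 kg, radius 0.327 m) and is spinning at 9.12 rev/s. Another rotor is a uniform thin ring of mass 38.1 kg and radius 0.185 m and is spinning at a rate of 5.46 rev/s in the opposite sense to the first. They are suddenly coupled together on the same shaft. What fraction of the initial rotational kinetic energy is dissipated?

fraction ≈ 0.878

No external torque acts about the common axis, so total angular momentum is conserved.
Moments of inertia: I_A = ½(31.0)(0.327)² = 1.657 kg·m²; I_B = (38.1)(0.185)² = 1.304 kg·m².
Taking A's sense as positive: L = (1.657)(9.12) − (1.304)(5.46) = 7.996 kg·m²·rev/s.
Combined I = 1.657 + 1.304 = 2.961 kg·m².
ω_f = L / I = 7.996 / 2.961 = 2.700 rev/s.
KE_i = ½ΣIω² = 3488 J; KE_f = ½(2.961)(16.96)² = 426.1 J.
Fraction dissipated = (KE_i − KE_f)/KE_i = 0.8778.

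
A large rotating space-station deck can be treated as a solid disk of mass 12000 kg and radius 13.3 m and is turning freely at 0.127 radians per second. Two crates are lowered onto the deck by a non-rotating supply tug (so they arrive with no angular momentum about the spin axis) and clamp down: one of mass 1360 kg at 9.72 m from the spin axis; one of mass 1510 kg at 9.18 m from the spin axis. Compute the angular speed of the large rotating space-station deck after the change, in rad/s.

ω_f ≈ 0.102 rad/s

No external torque acts about the spin axis; L_before = L_after.
I_p = ½(12000)(13.3)² = 1.061e+06 kg·m².
Added inertia Σmr² = (1360)(9.72)² + (1510)(9.18)² = 2.557e+05 kg·m²; I_f = 1.061e+06 + 2.557e+05 = 1.317e+06 kg·m².
ω_f = I_p ω_i / I_f = (1.061e+06)(0.127) / 1.317e+06 = 0.1023 rad/s.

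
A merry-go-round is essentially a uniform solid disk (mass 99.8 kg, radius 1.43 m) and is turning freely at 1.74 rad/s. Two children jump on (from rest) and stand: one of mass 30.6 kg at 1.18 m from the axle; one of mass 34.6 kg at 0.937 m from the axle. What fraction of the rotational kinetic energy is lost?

The added mass arrives with no angular momentum about the axle, and any external torque about the axle is negligible, so the system's angular momentum is conserved.
I_p = ½(99.8)(1.43)² = 102.0 kg·m².
Added inertia Σmr² = (30.6)(1.18)² + (34.6)(0.937)² = 72.99 kg·m²; I_f = 102.0 + 72.99 = 175.0 kg·m².
ω_f = I_p ω_i / I_f = (102.0)(1.74) / 175.0 = 1.014 rad/s.
KE_i = ½(102.0)(1.740 rad/s)² = 154.5 J; KE_f = ½(175.0)(1.014)² = 90.06 J.
Fraction lost = 0.4170.

fraction ≈ 0.417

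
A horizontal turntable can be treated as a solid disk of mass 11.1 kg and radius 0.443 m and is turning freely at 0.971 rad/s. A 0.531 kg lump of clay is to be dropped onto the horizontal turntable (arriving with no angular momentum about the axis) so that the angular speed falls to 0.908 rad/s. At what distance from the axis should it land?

r ≈ 0.377 m

The added mass arrives with no angular momentum about the axis, and any external torque about the axis is negligible, so the system's angular momentum is conserved.
I_p = ½(11.1)(0.443)² = 1.089 kg·m².
I_p ω_i = (I_p + m r²) ω_f ⇒ m r² = I_p(ω_i/ω_f − 1) = 1.089(0.971/0.908 − 1) = 0.07557 kg·m².
r = √(0.07557/0.531) = 0.3773 m.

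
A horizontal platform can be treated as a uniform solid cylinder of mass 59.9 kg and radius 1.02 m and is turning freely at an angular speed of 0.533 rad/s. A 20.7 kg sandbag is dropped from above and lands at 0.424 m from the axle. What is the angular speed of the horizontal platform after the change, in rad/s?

No external torque acts about the axle; L_before = L_after.
I_p = ½(59.9)(1.02)² = 31.16 kg·m².
Added inertia Σmr² = (20.7)(0.424)² = 3.721 kg·m²; I_f = 31.16 + 3.721 = 34.88 kg·m².
ω_f = I_p ω_i / I_f = (31.16)(0.533) / 34.88 = 0.4761 rad/s.

ω_f ≈ 0.476 rad/s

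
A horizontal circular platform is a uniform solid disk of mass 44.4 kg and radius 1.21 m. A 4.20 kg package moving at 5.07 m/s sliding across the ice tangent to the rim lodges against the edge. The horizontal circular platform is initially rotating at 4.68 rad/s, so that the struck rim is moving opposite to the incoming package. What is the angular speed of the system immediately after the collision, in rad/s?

|ω_f| ≈ 3.27 rad/s

About the central axle the impulsive forces during the collision are internal, so angular momentum about that axis is conserved.
I_p = ½(44.4)(1.21)² = 32.50 kg·m². Taking the sense of the package's angular momentum as positive, L_{package} = m v R = (4.20)(5.07)(1.21) = 25.77 kg·m²/s.
L_i = −I_p ω_p + m v R = −(32.50)(4.68) + 25.77 = -126.3 kg·m²/s.
After sticking, I_f = I_p + m R² = 32.50 + (4.20)(1.21)² = 38.65 kg·m².
ω_f = L_i / I_f = -126.3 / 38.65 = -3.269 rad/s.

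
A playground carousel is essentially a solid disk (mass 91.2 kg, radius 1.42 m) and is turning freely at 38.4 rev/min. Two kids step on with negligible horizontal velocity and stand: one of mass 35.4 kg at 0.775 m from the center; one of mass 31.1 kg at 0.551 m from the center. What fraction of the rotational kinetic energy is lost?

fraction ≈ 0.250

No external torque acts about the center; L_before = L_after.
I_p = ½(91.2)(1.42)² = 91.95 kg·m².
Added inertia Σmr² = (35.4)(0.775)² + (31.1)(0.551)² = 30.70 kg·m²; I_f = 91.95 + 30.70 = 122.7 kg·m².
ω_f = I_p ω_i / I_f = (91.95)(38.4) / 122.7 = 28.79 rpm.
KE_i = ½(91.95)(4.021 rad/s)² = 743.4 J; KE_f = ½(122.7)(3.015)² = 557.3 J.
Fraction lost = 0.2503.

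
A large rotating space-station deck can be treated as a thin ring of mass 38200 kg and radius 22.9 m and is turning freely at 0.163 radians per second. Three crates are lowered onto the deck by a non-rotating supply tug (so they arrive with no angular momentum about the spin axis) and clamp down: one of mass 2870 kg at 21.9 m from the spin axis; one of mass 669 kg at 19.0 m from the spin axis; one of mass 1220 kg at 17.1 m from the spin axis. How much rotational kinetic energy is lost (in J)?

energy lost ≈ 23900 J

The added mass arrives with no angular momentum about the spin axis, and any external torque about the spin axis is negligible, so the system's angular momentum is conserved.
I_p = (38200)(22.9)² = 2.003e+07 kg·m².
Added inertia Σmr² = (2870)(21.9)² + (669)(19.0)² + (1220)(17.1)² = 1.975e+06 kg·m²; I_f = 2.003e+07 + 1.975e+06 = 2.201e+07 kg·m².
ω_f = I_p ω_i / I_f = (2.003e+07)(0.163) / 2.201e+07 = 0.1484 rad/s.
KE_i = ½(2.003e+07)(0.1630 rad/s)² = 2.661e+05 J; KE_f = ½(2.201e+07)(0.1484)² = 2.422e+05 J.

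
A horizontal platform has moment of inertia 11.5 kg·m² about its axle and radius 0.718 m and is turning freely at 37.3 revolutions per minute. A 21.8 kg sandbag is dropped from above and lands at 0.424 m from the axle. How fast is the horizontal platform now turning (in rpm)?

No external torque acts about the axle; L_before = L_after.
Added inertia Σmr² = (21.8)(0.424)² = 3.919 kg·m²; I_f = 11.50 + 3.919 = 15.42 kg·m².
ω_f = I_p ω_i / I_f = (11.50)(37.3) / 15.42 = 27.82 rpm.

ω_f ≈ 27.8 rpm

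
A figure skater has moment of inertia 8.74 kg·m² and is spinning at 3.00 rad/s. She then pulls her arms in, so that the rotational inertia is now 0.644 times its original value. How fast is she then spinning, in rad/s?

ω₂ ≈ 4.66 rad/s

No external torque acts about the spin axis, so angular momentum is conserved.
I₂ = 0.644 × 8.74 = 5.629 kg·m².
ω₂ = I₁ω₁ / I₂ = (8.740)(3.00 rad/s) / (5.629) = 4.658 rad/s.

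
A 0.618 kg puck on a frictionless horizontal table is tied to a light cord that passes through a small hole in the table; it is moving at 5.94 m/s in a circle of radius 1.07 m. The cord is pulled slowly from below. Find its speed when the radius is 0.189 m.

v₂ ≈ 33.6 m/s

The only horizontal force on the mass is along the cord (radial), so it exerts no torque about the hole and angular momentum m v r is conserved.
v₂ = v₁ r₁ / r₂ = (5.94)(1.07) / (0.189) = 33.63 m/s.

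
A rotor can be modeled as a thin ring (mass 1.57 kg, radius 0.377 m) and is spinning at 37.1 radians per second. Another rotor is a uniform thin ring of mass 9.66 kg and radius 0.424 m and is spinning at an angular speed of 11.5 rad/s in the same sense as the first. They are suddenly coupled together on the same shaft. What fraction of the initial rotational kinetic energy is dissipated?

fraction ≈ 0.241

No external torque acts about the common axis, so total angular momentum is conserved.
Moments of inertia: I_A = (1.57)(0.377)² = 0.2231 kg·m²; I_B = (9.66)(0.424)² = 1.737 kg·m².
Taking A's sense as positive: L = (0.2231)(37.1) + (1.737)(11.5) = 28.25 kg·m²·rad/s.
Combined I = 0.2231 + 1.737 = 1.960 kg·m².
ω_f = L / I = 28.25 / 1.960 = 14.41 rad/s.
KE_i = ½ΣIω² = 268.4 J; KE_f = ½(1.960)(14.41)² = 203.6 J.
Fraction dissipated = (KE_i − KE_f)/KE_i = 0.2414.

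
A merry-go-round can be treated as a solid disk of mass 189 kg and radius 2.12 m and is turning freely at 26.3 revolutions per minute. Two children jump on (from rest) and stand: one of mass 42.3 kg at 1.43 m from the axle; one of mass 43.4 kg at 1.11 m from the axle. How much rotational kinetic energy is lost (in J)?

energy lost ≈ 399 J

The added mass arrives with no angular momentum about the axle, and any external torque about the axle is negligible, so the system's angular momentum is conserved.
I_p = ½(189)(2.12)² = 424.7 kg·m².
Added inertia Σmr² = (42.3)(1.43)² + (43.4)(1.11)² = 140.0 kg·m²; I_f = 424.7 + 140.0 = 564.7 kg·m².
ω_f = I_p ω_i / I_f = (424.7)(26.3) / 564.7 = 19.78 rpm.
KE_i = ½(424.7)(2.754 rad/s)² = 1611 J; KE_f = ½(564.7)(2.071)² = 1212 J.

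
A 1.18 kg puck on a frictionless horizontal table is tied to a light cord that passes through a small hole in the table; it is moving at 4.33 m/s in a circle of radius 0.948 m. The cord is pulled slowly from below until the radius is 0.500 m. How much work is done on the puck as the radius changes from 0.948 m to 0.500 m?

The only horizontal force on the mass is along the cord (radial), so it exerts no torque about the hole and angular momentum m v r is conserved.
v₂ = v₁ r₁ / r₂ = (4.33)(0.948) / (0.500) = 8.210 m/s.
W = ΔKE = ½m(v₂² − v₁²) = 28.70 J.

W ≈ 28.7 J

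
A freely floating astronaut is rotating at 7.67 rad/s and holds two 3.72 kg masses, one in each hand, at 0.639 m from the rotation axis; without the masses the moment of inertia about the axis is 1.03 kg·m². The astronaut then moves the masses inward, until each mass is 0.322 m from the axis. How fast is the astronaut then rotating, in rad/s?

No external torque acts about the spin axis, so angular momentum is conserved.
I₁ = 1.03 + 2(3.72)(0.639)² = 4.068 kg·m²; I₂ = 1.03 + 2(3.72)(0.322)² = 1.801 kg·m².
ω₂ = I₁ω₁ / I₂ = (4.068)(7.67 rad/s) / (1.801) = 17.32 rad/s.

ω₂ ≈ 17.3 rad/s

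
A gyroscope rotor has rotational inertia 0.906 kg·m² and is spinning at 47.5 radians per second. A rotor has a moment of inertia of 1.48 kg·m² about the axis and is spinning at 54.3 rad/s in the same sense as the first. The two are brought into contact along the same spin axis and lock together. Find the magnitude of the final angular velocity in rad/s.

|ω_f| ≈ 51.7 rad/s

No external torque acts about the common axis, so total angular momentum is conserved.
Taking A's sense as positive: L = (0.9060)(47.5) + (1.480)(54.3) = 123.4 kg·m²·rad/s.
Combined I = 0.9060 + 1.480 = 2.386 kg·m².
ω_f = L / I = 123.4 / 2.386 = 51.72 rad/s.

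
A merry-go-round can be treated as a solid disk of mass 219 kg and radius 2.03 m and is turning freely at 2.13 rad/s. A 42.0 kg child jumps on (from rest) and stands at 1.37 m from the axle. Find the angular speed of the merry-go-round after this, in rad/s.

ω_f ≈ 1.81 rad/s

The added mass arrives with no angular momentum about the axle, and any external torque about the axle is negligible, so the system's angular momentum is conserved.
I_p = ½(219)(2.03)² = 451.2 kg·m².
Added inertia Σmr² = (42.0)(1.37)² = 78.83 kg·m²; I_f = 451.2 + 78.83 = 530.1 kg·m².
ω_f = I_p ω_i / I_f = (451.2)(2.13) / 530.1 = 1.813 rad/s.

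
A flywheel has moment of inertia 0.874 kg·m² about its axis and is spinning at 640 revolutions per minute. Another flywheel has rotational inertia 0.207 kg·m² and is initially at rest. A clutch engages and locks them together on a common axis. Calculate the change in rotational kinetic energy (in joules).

ΔKE ≈ -376 J

The coupling torques are internal; angular momentum about the shared axis is conserved.
Taking A's sense as positive: L = (0.8740)(640) = 559.4 kg·m²·rpm.
Combined I = 0.8740 + 0.2070 = 1.081 kg·m².
ω_f = L / I = 559.4 / 1.081 = 517.4 rpm.
KE_i = ½ΣIω² = 1963 J; KE_f = ½(1.081)(54.19)² = 1587 J.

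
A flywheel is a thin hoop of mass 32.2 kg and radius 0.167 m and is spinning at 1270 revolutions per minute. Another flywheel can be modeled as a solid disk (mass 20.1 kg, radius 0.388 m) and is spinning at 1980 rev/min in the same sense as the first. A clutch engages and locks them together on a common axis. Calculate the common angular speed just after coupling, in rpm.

|ω_f| ≈ 1720 rpm

No external torque acts about the common axis, so total angular momentum is conserved.
Moments of inertia: I_A = (32.2)(0.167)² = 0.8980 kg·m²; I_B = ½(20.1)(0.388)² = 1.513 kg·m².
Taking A's sense as positive: L = (0.8980)(1270) + (1.513)(1980) = 4136 kg·m²·rpm.
Combined I = 0.8980 + 1.513 = 2.411 kg·m².
ω_f = L / I = 4136 / 2.411 = 1716 rpm.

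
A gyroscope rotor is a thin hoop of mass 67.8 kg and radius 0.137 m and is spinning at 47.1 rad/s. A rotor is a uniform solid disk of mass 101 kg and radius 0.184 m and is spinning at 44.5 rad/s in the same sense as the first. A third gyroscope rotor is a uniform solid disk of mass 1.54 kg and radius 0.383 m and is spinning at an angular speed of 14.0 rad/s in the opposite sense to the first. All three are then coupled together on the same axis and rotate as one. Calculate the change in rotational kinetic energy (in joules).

The coupling torques are internal; angular momentum about the shared axis is conserved.
Moments of inertia: I_A = (67.8)(0.137)² = 1.273 kg·m²; I_B = ½(101)(0.184)² = 1.710 kg·m²; I_C = ½(1.54)(0.383)² = 0.1130 kg·m².
Taking A's sense as positive: L = (1.273)(47.1) + (1.710)(44.5) − (0.1130)(14.0) = 134.4 kg·m²·rad/s.
Combined I = 1.273 + 1.710 + 0.1130 = 3.095 kg·m².
ω_f = L / I = 134.4 / 3.095 = 43.43 rad/s.
KE_i = ½ΣIω² = 3115 J; KE_f = ½(3.095)(43.43)² = 2920 J.

ΔKE ≈ -196 J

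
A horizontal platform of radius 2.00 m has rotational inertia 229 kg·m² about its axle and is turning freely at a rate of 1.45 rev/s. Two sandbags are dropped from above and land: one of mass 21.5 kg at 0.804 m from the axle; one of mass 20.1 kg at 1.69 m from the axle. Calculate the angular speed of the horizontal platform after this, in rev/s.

ω_f ≈ 1.11 rev/s

No external torque acts about the axle; L_before = L_after.
Added inertia Σmr² = (21.5)(0.804)² + (20.1)(1.69)² = 71.31 kg·m²; I_f = 229.0 + 71.31 = 300.3 kg·m².
ω_f = I_p ω_i / I_f = (229.0)(1.45) / 300.3 = 1.106 rev/s.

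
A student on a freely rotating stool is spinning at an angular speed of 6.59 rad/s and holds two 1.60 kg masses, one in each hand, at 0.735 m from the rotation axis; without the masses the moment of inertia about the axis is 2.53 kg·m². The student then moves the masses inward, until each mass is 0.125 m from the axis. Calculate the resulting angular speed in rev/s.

With no external torque about the axis, L is conserved: I₁ω₁ = I₂ω₂.
I₁ = 2.53 + 2(1.60)(0.735)² = 4.259 kg·m²; I₂ = 2.53 + 2(1.60)(0.125)² = 2.580 kg·m².
ω₂ = I₁ω₁ / I₂ = (4.259)(6.59 rad/s) / (2.580) = 10.88 rad/s = 1.731 rev/s.

ω₂ ≈ 1.73 rev/s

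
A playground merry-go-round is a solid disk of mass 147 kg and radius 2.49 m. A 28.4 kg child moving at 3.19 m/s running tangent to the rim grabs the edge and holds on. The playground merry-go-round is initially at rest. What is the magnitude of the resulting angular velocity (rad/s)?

The axle reaction passes through the axle and exerts no torque about it; angular momentum about the axle is conserved through the impact.
I_p = ½(147)(2.49)² = 455.7 kg·m². Taking the sense of the child's angular momentum as positive, L_{child} = m v R = (28.4)(3.19)(2.49) = 225.6 kg·m²/s.
L_i = 0 + 225.6 = 225.6 kg·m²/s.
After sticking, I_f = I_p + m R² = 455.7 + (28.4)(2.49)² = 631.8 kg·m².
ω_f = L_i / I_f = 225.6 / 631.8 = 0.3571 rad/s.

|ω_f| ≈ 0.357 rad/s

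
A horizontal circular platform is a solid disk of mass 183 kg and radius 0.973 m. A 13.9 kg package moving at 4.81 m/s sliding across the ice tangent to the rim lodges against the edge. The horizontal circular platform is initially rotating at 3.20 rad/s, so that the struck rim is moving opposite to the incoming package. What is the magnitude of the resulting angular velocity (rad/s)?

The axle reaction passes through the central axle and exerts no torque about it; angular momentum about the central axle is conserved through the impact.
I_p = ½(183)(0.973)² = 86.63 kg·m². Taking the sense of the package's angular momentum as positive, L_{package} = m v R = (13.9)(4.81)(0.973) = 65.05 kg·m²/s.
L_i = −I_p ω_p + m v R = −(86.63)(3.20) + 65.05 = -212.1 kg·m²/s.
After sticking, I_f = I_p + m R² = 86.63 + (13.9)(0.973)² = 99.79 kg·m².
ω_f = L_i / I_f = -212.1 / 99.79 = -2.126 rad/s.

|ω_f| ≈ 2.13 rad/s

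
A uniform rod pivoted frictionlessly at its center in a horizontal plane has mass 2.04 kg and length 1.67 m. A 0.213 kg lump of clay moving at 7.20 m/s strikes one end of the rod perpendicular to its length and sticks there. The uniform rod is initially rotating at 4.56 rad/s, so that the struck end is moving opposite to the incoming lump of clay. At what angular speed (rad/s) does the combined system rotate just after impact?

|ω_f| ≈ 1.42 rad/s

The axle reaction passes through the pivot and exerts no torque about it; angular momentum about the pivot is conserved through the impact.
I_p = (1/12)(2.04)(1.67)² = 0.4741 kg·m². Taking the sense of the lump of clay's angular momentum as positive, L_{lump} = m v R = (0.213)(7.20)(1.67/2) = 1.281 kg·m²/s.
L_i = −I_p ω_p + m v R = −(0.4741)(4.56) + 1.281 = -0.8814 kg·m²/s.
After sticking, I_f = I_p + m R² = 0.4741 + (0.213)(1.67/2)² = 0.6226 kg·m².
ω_f = L_i / I_f = -0.8814 / 0.6226 = -1.416 rad/s.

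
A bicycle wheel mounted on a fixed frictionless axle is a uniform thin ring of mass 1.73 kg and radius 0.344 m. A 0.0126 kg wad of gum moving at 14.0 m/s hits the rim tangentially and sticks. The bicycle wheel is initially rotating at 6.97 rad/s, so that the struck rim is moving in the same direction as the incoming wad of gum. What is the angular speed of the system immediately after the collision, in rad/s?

|ω_f| ≈ 7.21 rad/s

The axle reaction passes through the axle and exerts no torque about it; angular momentum about the axle is conserved through the impact.
I_p = (1.73)(0.344)² = 0.2047 kg·m². Taking the sense of the wad of gum's angular momentum as positive, L_{wad} = m v R = (0.0126)(14.0)(0.344) = 0.06068 kg·m²/s.
L_i = +I_p ω_p + m v R = +(0.2047)(6.97) + 0.06068 = 1.488 kg·m²/s.
After sticking, I_f = I_p + m R² = 0.2047 + (0.0126)(0.344)² = 0.2062 kg·m².
ω_f = L_i / I_f = 1.488 / 0.2062 = 7.214 rad/s.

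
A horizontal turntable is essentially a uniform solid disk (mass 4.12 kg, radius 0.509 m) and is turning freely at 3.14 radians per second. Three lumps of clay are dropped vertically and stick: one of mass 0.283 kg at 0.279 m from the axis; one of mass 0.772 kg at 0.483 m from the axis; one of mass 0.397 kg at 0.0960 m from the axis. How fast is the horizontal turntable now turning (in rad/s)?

No external torque acts about the axis; L_before = L_after.
I_p = ½(4.12)(0.509)² = 0.5337 kg·m².
Added inertia Σmr² = (0.283)(0.279)² + (0.772)(0.483)² + (0.397)(0.0960)² = 0.2058 kg·m²; I_f = 0.5337 + 0.2058 = 0.7395 kg·m².
ω_f = I_p ω_i / I_f = (0.5337)(3.14) / 0.7395 = 2.266 rad/s.

ω_f ≈ 2.27 rad/s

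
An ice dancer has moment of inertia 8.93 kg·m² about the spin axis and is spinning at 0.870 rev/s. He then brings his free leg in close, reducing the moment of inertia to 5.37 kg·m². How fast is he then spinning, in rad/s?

ω₂ ≈ 9.09 rad/s

No external torque acts about the spin axis, so angular momentum is conserved.
ω₂ = I₁ω₁ / I₂ = (8.930)(0.870 rev/s) / (5.370) = 1.447 rev/s = 9.090 rad/s.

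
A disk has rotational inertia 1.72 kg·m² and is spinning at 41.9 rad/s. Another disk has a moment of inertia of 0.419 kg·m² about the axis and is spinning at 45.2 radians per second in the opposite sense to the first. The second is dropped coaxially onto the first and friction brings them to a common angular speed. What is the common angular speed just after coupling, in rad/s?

|ω_f| ≈ 24.8 rad/s

No external torque acts about the common axis, so total angular momentum is conserved.
Taking A's sense as positive: L = (1.720)(41.9) − (0.4190)(45.2) = 53.13 kg·m²·rad/s.
Combined I = 1.720 + 0.4190 = 2.139 kg·m².
ω_f = L / I = 53.13 / 2.139 = 24.84 rad/s.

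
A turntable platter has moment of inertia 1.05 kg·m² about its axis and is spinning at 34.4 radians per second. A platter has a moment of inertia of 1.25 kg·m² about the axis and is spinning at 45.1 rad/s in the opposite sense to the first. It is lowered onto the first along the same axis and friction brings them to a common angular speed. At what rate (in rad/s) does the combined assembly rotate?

|ω_f| ≈ 8.81 rad/s

The coupling torques are internal; angular momentum about the shared axis is conserved.
Taking A's sense as positive: L = (1.050)(34.4) − (1.250)(45.1) = -20.26 kg·m²·rad/s.
Combined I = 1.050 + 1.250 = 2.300 kg·m².
ω_f = L / I = -20.26 / 2.300 = -8.807 rad/s.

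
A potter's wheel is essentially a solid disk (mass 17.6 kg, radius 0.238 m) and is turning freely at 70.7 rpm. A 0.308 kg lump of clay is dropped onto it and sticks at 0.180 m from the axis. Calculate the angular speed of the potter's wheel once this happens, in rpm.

ω_f ≈ 69.3 rpm

The added mass arrives with no angular momentum about the axis, and any external torque about the axis is negligible, so the system's angular momentum is conserved.
I_p = ½(17.6)(0.238)² = 0.4985 kg·m².
Added inertia Σmr² = (0.308)(0.180)² = 0.009979 kg·m²; I_f = 0.4985 + 0.009979 = 0.5084 kg·m².
ω_f = I_p ω_i / I_f = (0.4985)(70.7) / 0.5084 = 69.31 rpm.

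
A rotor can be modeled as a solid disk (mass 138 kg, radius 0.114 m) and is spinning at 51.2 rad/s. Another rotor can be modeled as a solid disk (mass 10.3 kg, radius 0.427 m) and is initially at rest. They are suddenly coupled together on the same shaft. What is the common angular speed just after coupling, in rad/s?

No external torque acts about the common axis, so total angular momentum is conserved.
Moments of inertia: I_A = ½(138)(0.114)² = 0.8967 kg·m²; I_B = ½(10.3)(0.427)² = 0.9390 kg·m².
Taking A's sense as positive: L = (0.8967)(51.2) = 45.91 kg·m²·rad/s.
Combined I = 0.8967 + 0.9390 = 1.836 kg·m².
ω_f = L / I = 45.91 / 1.836 = 25.01 rad/s.

|ω_f| ≈ 25.0 rad/s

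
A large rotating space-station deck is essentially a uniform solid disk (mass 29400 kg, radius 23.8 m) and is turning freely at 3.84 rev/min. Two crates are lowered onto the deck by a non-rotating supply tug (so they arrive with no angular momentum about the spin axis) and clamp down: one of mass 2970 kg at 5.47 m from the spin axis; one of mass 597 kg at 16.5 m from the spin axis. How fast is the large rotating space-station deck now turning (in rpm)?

No external torque acts about the spin axis; L_before = L_after.
I_p = ½(29400)(23.8)² = 8.327e+06 kg·m².
Added inertia Σmr² = (2970)(5.47)² + (597)(16.5)² = 2.514e+05 kg·m²; I_f = 8.327e+06 + 2.514e+05 = 8.578e+06 kg·m².
ω_f = I_p ω_i / I_f = (8.327e+06)(3.84) / 8.578e+06 = 3.727 rpm.

ω_f ≈ 3.73 rpm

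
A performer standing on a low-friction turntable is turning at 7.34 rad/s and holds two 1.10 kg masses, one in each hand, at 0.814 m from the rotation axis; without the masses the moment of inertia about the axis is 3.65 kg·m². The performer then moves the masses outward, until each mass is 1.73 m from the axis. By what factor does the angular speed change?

ω₂/ω₁ ≈ 0.499

No external torque acts about the spin axis, so angular momentum is conserved.
I₁ = 3.65 + 2(1.10)(0.814)² = 5.108 kg·m²; I₂ = 3.65 + 2(1.10)(1.73)² = 10.23 kg·m².
ω₂/ω₁ = I₁/I₂ = 5.108 / 10.23 = 0.4991.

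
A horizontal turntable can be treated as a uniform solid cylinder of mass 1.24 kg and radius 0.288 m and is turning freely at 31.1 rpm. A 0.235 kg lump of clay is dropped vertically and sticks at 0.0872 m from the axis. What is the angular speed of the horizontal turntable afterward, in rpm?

The added mass arrives with no angular momentum about the axis, and any external torque about the axis is negligible, so the system's angular momentum is conserved.
I_p = ½(1.24)(0.288)² = 0.05143 kg·m².
Added inertia Σmr² = (0.235)(0.0872)² = 0.001787 kg·m²; I_f = 0.05143 + 0.001787 = 0.05321 kg·m².
ω_f = I_p ω_i / I_f = (0.05143)(31.1) / 0.05321 = 30.06 rpm.

ω_f ≈ 30.1 rpm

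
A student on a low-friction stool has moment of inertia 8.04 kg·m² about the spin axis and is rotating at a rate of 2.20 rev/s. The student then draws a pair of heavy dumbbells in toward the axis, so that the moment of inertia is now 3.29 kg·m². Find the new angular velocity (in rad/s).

ω₂ ≈ 33.8 rad/s

Angular momentum about the spin axis is conserved since the torque about it is zero.
ω₂ = I₁ω₁ / I₂ = (8.040)(2.20 rev/s) / (3.290) = 5.376 rev/s = 33.78 rad/s.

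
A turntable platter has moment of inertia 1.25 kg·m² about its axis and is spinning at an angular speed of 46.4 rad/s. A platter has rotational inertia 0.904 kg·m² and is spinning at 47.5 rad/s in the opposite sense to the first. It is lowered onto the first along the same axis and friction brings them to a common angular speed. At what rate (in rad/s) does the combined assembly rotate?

|ω_f| ≈ 6.99 rad/s

The coupling torques are internal; angular momentum about the shared axis is conserved.
Taking A's sense as positive: L = (1.250)(46.4) − (0.9040)(47.5) = 15.06 kg·m²·rad/s.
Combined I = 1.250 + 0.9040 = 2.154 kg·m².
ω_f = L / I = 15.06 / 2.154 = 6.992 rad/s.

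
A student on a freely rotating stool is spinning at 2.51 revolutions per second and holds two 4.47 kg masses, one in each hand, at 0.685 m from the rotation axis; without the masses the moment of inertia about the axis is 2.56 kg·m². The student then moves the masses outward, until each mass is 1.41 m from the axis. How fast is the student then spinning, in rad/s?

No external torque acts about the spin axis, so angular momentum is conserved.
I₁ = 2.56 + 2(4.47)(0.685)² = 6.755 kg·m²; I₂ = 2.56 + 2(4.47)(1.41)² = 20.33 kg·m².
ω₂ = I₁ω₁ / I₂ = (6.755)(2.51 rev/s) / (20.33) = 0.8338 rev/s = 5.239 rad/s.

ω₂ ≈ 5.24 rad/s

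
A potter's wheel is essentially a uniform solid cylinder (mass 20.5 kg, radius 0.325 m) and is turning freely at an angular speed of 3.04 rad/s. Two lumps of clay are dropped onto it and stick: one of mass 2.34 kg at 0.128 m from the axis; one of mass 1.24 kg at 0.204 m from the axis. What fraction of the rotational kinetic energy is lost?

fraction ≈ 0.0767

The added mass arrives with no angular momentum about the axis, and any external torque about the axis is negligible, so the system's angular momentum is conserved.
I_p = ½(20.5)(0.325)² = 1.083 kg·m².
Added inertia Σmr² = (2.34)(0.128)² + (1.24)(0.204)² = 0.08994 kg·m²; I_f = 1.083 + 0.08994 = 1.173 kg·m².
ω_f = I_p ω_i / I_f = (1.083)(3.04) / 1.173 = 2.807 rad/s.
KE_i = ½(1.083)(3.040 rad/s)² = 5.003 J; KE_f = ½(1.173)(2.807)² = 4.619 J.
Fraction lost = 0.07670.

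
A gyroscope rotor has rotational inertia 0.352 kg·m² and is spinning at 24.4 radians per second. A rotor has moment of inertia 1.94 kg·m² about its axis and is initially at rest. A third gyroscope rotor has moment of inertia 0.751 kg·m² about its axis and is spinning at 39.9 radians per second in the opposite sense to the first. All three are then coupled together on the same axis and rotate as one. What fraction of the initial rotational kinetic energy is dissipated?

No external torque acts about the common axis, so total angular momentum is conserved.
Taking A's sense as positive: L = (0.3520)(24.4) − (0.7510)(39.9) = -21.38 kg·m²·rad/s.
Combined I = 0.3520 + 1.940 + 0.7510 = 3.043 kg·m².
ω_f = L / I = -21.38 / 3.043 = -7.025 rad/s.
KE_i = ½ΣIω² = 702.6 J; KE_f = ½(3.043)(7.025)² = 75.08 J.
Fraction dissipated = (KE_i − KE_f)/KE_i = 0.8931.

fraction ≈ 0.893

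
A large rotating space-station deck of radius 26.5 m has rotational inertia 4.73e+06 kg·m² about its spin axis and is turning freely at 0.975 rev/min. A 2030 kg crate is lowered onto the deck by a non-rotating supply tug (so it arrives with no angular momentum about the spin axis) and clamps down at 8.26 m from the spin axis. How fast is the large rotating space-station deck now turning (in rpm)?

The added mass arrives with no angular momentum about the spin axis, and any external torque about the spin axis is negligible, so the system's angular momentum is conserved.
Added inertia Σmr² = (2030)(8.26)² = 1.385e+05 kg·m²; I_f = 4.730e+06 + 1.385e+05 = 4.869e+06 kg·m².
ω_f = I_p ω_i / I_f = (4.730e+06)(0.975) / 4.869e+06 = 0.9473 rpm.

ω_f ≈ 0.947 rpm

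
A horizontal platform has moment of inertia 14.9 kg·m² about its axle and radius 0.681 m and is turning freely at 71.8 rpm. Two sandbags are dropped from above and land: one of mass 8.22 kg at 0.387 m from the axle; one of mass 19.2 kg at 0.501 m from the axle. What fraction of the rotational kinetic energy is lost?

fraction ≈ 0.289

The added mass arrives with no angular momentum about the axle, and any external torque about the axle is negligible, so the system's angular momentum is conserved.
Added inertia Σmr² = (8.22)(0.387)² + (19.2)(0.501)² = 6.050 kg·m²; I_f = 14.90 + 6.050 = 20.95 kg·m².
ω_f = I_p ω_i / I_f = (14.90)(71.8) / 20.95 = 51.06 rpm.
KE_i = ½(14.90)(7.519 rad/s)² = 421.2 J; KE_f = ½(20.95)(5.347)² = 299.5 J.
Fraction lost = 0.2888.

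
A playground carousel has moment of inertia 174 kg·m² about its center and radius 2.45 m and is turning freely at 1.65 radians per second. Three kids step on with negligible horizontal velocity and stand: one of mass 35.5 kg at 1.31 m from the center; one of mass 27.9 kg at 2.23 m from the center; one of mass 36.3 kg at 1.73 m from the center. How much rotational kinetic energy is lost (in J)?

energy lost ≈ 151 J

No external torque acts about the center; L_before = L_after.
Added inertia Σmr² = (35.5)(1.31)² + (27.9)(2.23)² + (36.3)(1.73)² = 308.3 kg·m²; I_f = 174.0 + 308.3 = 482.3 kg·m².
ω_f = I_p ω_i / I_f = (174.0)(1.65) / 482.3 = 0.5953 rad/s.
KE_i = ½(174.0)(1.650 rad/s)² = 236.9 J; KE_f = ½(482.3)(0.5953)² = 85.45 J.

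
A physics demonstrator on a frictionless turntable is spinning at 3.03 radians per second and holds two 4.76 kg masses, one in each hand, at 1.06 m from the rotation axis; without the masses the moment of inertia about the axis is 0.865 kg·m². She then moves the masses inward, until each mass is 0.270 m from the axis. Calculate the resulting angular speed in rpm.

ω₂ ≈ 215 rpm

With no external torque about the axis, L is conserved: I₁ω₁ = I₂ω₂.
I₁ = 0.865 + 2(4.76)(1.06)² = 11.56 kg·m²; I₂ = 0.865 + 2(4.76)(0.270)² = 1.559 kg·m².
ω₂ = I₁ω₁ / I₂ = (11.56)(3.03 rad/s) / (1.559) = 22.47 rad/s = 214.6 rpm.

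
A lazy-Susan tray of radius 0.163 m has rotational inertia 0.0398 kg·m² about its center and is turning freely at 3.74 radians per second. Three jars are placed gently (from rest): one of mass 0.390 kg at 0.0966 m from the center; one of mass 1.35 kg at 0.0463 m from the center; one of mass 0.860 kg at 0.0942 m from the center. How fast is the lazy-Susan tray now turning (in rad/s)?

ω_f ≈ 2.76 rad/s

No external torque acts about the center; L_before = L_after.
Added inertia Σmr² = (0.390)(0.0966)² + (1.35)(0.0463)² + (0.860)(0.0942)² = 0.01416 kg·m²; I_f = 0.03980 + 0.01416 = 0.05396 kg·m².
ω_f = I_p ω_i / I_f = (0.03980)(3.74) / 0.05396 = 2.758 rad/s.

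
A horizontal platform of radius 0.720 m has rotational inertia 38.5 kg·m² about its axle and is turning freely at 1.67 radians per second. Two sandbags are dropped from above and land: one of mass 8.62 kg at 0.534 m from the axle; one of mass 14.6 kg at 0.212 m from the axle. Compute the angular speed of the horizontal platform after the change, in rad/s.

ω_f ≈ 1.55 rad/s

No external torque acts about the axle; L_before = L_after.
Added inertia Σmr² = (8.62)(0.534)² + (14.6)(0.212)² = 3.114 kg·m²; I_f = 38.50 + 3.114 = 41.61 kg·m².
ω_f = I_p ω_i / I_f = (38.50)(1.67) / 41.61 = 1.545 rad/s.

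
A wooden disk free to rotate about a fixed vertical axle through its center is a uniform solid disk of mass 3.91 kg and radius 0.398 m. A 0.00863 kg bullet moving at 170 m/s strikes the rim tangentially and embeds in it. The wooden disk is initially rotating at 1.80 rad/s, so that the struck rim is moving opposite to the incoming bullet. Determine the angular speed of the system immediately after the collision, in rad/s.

|ω_f| ≈ 0.0851 rad/s

About the axle the impulsive forces during the collision are internal, so angular momentum about that axis is conserved.
I_p = ½(3.91)(0.398)² = 0.3097 kg·m². Taking the sense of the bullet's angular momentum as positive, L_{bullet} = m v R = (0.00863)(170)(0.398) = 0.5839 kg·m²/s.
L_i = −I_p ω_p + m v R = −(0.3097)(1.80) + 0.5839 = 0.02648 kg·m²/s.
After sticking, I_f = I_p + m R² = 0.3097 + (0.00863)(0.398)² = 0.3110 kg·m².
ω_f = L_i / I_f = 0.02648 / 0.3110 = 0.08514 rad/s.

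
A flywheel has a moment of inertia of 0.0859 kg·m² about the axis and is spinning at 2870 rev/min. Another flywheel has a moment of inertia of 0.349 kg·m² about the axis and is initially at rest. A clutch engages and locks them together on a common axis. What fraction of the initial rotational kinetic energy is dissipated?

fraction ≈ 0.802

The coupling torques are internal; angular momentum about the shared axis is conserved.
Taking A's sense as positive: L = (0.08590)(2870) = 246.5 kg·m²·rpm.
Combined I = 0.08590 + 0.3490 = 0.4349 kg·m².
ω_f = L / I = 246.5 / 0.4349 = 566.9 rpm.
KE_i = ½ΣIω² = 3880 J; KE_f = ½(0.4349)(59.36)² = 766.3 J.
Fraction dissipated = (KE_i − KE_f)/KE_i = 0.8025.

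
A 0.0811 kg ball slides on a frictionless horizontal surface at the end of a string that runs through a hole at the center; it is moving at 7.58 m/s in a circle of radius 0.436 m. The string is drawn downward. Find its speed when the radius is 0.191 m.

Central (radial) force ⇒ zero torque about the center ⇒ m v r is constant.
v₂ = v₁ r₁ / r₂ = (7.58)(0.436) / (0.191) = 17.30 m/s.

v₂ ≈ 17.3 m/s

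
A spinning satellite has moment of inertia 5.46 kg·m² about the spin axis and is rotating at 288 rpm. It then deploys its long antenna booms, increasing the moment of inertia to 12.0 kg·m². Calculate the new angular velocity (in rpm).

ω₂ ≈ 131 rpm

With no external torque about the axis, L is conserved: I₁ω₁ = I₂ω₂.
ω₂ = I₁ω₁ / I₂ = (5.460)(288 rpm) / (12.00) = 131.0 rpm.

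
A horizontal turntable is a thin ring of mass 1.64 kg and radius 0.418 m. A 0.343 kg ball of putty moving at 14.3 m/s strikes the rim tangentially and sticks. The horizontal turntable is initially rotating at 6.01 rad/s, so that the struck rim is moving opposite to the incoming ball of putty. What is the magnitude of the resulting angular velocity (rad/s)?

About the axle the impulsive forces during the collision are internal, so angular momentum about that axis is conserved.
I_p = (1.64)(0.418)² = 0.2865 kg·m². Taking the sense of the ball of putty's angular momentum as positive, L_{ball} = m v R = (0.343)(14.3)(0.418) = 2.050 kg·m²/s.
L_i = −I_p ω_p + m v R = −(0.2865)(6.01) + 2.050 = 0.3281 kg·m²/s.
After sticking, I_f = I_p + m R² = 0.2865 + (0.343)(0.418)² = 0.3465 kg·m².
ω_f = L_i / I_f = 0.3281 / 0.3465 = 0.9470 rad/s.

|ω_f| ≈ 0.947 rad/s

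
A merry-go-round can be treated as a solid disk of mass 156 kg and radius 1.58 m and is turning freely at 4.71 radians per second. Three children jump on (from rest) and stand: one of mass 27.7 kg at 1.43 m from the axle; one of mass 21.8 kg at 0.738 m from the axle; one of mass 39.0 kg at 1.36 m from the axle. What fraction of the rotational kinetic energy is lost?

fraction ≈ 0.419

No external torque acts about the axle; L_before = L_after.
I_p = ½(156)(1.58)² = 194.7 kg·m².
Added inertia Σmr² = (27.7)(1.43)² + (21.8)(0.738)² + (39.0)(1.36)² = 140.7 kg·m²; I_f = 194.7 + 140.7 = 335.4 kg·m².
ω_f = I_p ω_i / I_f = (194.7)(4.71) / 335.4 = 2.735 rad/s.
KE_i = ½(194.7)(4.710 rad/s)² = 2160 J; KE_f = ½(335.4)(2.735)² = 1254 J.
Fraction lost = 0.4194.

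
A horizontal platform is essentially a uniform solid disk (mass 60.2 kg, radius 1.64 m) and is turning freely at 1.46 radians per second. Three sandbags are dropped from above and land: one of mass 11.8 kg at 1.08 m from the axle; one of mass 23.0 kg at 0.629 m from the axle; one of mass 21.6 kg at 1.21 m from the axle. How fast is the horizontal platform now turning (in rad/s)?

ω_f ≈ 0.873 rad/s

The added mass arrives with no angular momentum about the axle, and any external torque about the axle is negligible, so the system's angular momentum is conserved.
I_p = ½(60.2)(1.64)² = 80.96 kg·m².
Added inertia Σmr² = (11.8)(1.08)² + (23.0)(0.629)² + (21.6)(1.21)² = 54.49 kg·m²; I_f = 80.96 + 54.49 = 135.4 kg·m².
ω_f = I_p ω_i / I_f = (80.96)(1.46) / 135.4 = 0.8727 rad/s.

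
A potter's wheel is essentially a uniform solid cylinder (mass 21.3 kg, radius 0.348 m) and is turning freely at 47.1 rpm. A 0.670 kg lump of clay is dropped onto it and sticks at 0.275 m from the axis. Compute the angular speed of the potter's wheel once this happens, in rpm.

ω_f ≈ 45.3 rpm

No external torque acts about the axis; L_before = L_after.
I_p = ½(21.3)(0.348)² = 1.290 kg·m².
Added inertia Σmr² = (0.670)(0.275)² = 0.05067 kg·m²; I_f = 1.290 + 0.05067 = 1.340 kg·m².
ω_f = I_p ω_i / I_f = (1.290)(47.1) / 1.340 = 45.32 rpm.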